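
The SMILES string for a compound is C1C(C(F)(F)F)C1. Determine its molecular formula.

Atom tally by fragment:
  cyclopropane ring core → C:3 H:6
  (− 1 ring H displaced by substituents)
  + CF3 → C:1 F:3
Element totals:
  C: 4
  H: 5
  F: 3

C4H5F3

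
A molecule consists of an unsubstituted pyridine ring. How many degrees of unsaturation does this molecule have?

4

Atom tally by fragment:
  pyridine ring core → C:5 H:5 N:1
Element totals:
  C: 5
  H: 5
  N: 1
Molecular formula: C5H5N.
DoU = (2C + 2 + N − H − X) / 2 = (2·5 + 2 + 1 − 5 − 0) / 2 = 4.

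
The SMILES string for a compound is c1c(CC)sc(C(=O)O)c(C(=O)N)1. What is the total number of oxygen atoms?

3

Atom tally by fragment:
  thiophene ring core → C:4 H:4 S:1
  (− 3 ring H displaced by substituents)
  + C2H5 → C:2 H:5
  + COOH → C:1 H:1 O:2
  + CONH2 → C:1 H:2 O:1 N:1
Element totals:
  C: 8
  H: 9
  N: 1
  O: 3
  S: 1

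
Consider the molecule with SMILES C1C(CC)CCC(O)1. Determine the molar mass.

114.19 g/mol

Atom tally by fragment:
  cyclopentane ring core → C:5 H:10
  (− 2 ring H displaced by substituents)
  + C2H5 → C:2 H:5
  + OH → O:1 H:1
Element totals:
  C: 7
  H: 14
  O: 1
Molecular formula: C7H14O.
  M = 7(12.011) + 14(1.008) + 15.999
    = 84.077 + 14.112 + 15.999 = 114.188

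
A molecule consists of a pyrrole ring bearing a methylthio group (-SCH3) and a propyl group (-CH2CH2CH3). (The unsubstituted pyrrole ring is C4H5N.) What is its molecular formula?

Atom tally by fragment:
  pyrrole ring core → C:4 H:5 N:1
  (− 2 ring H displaced by substituents)
  + SCH3 → C:1 H:3 S:1
  + CH2CH2CH3 → C:3 H:7
Element totals:
  C: 8
  H: 13
  N: 1
  S: 1

C8H13NS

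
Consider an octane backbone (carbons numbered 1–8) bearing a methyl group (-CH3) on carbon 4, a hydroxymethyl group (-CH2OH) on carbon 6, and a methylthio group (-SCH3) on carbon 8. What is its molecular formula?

C11H24OS

Atom tally by fragment:
  CH3 → C:1 H:3
  CH2 → C:1 H:2
  CH2 → C:1 H:2
  CH(CH3) → C:2 H:4
  CH2 → C:1 H:2
  CH(CH2OH) → C:2 H:4 O:1
  CH2 → C:1 H:2
  CH2SCH3 → C:2 H:5 S:1
Element totals:
  C: 11
  H: 24
  O: 1
  S: 1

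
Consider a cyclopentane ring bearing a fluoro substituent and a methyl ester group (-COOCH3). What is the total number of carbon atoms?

7

Atom tally by fragment:
  cyclopentane ring core → C:5 H:10
  (− 2 ring H displaced by substituents)
  + F → F:1
  + COOCH3 → C:2 H:3 O:2
Element totals:
  C: 7
  H: 11
  F: 1
  O: 2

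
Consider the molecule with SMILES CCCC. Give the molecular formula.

Atom tally by fragment:
  CH3 → C:1 H:3
  CH2 → C:1 H:2
  CH2 → C:1 H:2
  CH3 → C:1 H:3
Element totals:
  C: 4
  H: 10

C4H10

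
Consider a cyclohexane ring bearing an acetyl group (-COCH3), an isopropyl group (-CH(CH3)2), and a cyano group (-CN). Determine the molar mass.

193.29 g/mol

Atom tally by fragment:
  cyclohexane ring core → C:6 H:12
  (− 3 ring H displaced by substituents)
  + COCH3 → C:2 H:3 O:1
  + CH(CH3)2 → C:3 H:7
  + CN → C:1 N:1
Element totals:
  C: 12
  H: 19
  N: 1
  O: 1
Molecular formula: C12H19NO.
  M = 12(12.011) + 19(1.008) + 14.007 + 15.999
    = 144.132 + 19.152 + 14.007 + 15.999 = 193.290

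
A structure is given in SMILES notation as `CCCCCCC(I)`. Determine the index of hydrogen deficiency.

0

Atom tally by fragment:
  CH3 → C:1 H:3
  CH2 → C:1 H:2
  CH2 → C:1 H:2
  CH2 → C:1 H:2
  CH2 → C:1 H:2
  CH2 → C:1 H:2
  CH2I → C:1 H:2 I:1
Element totals:
  C: 7
  H: 15
  I: 1
Molecular formula: C7H15I.
DoU = (2C + 2 + N − H − X) / 2 = (2·7 + 2 + 0 − 15 − 1) / 2 = 0.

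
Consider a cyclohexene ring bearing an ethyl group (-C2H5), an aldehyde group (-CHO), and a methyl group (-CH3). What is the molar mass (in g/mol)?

152.24 g/mol

Atom tally by fragment:
  cyclohexene ring core → C:6 H:10
  (− 3 ring H displaced by substituents)
  + C2H5 → C:2 H:5
  + CHO → C:1 H:1 O:1
  + CH3 → C:1 H:3
Element totals:
  C: 10
  H: 16
  O: 1
Molecular formula: C10H16O.
  M = 10(12.011) + 16(1.008) + 15.999
    = 120.110 + 16.128 + 15.999 = 152.237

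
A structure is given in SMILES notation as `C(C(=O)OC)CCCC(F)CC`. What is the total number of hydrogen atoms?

17

Atom tally by fragment:
  CH3OOCCH2 → C:3 H:5 O:2
  CH2 → C:1 H:2
  CH2 → C:1 H:2
  CH2 → C:1 H:2
  CH(F) → C:1 H:1 F:1
  CH2 → C:1 H:2
  CH3 → C:1 H:3
Element totals:
  C: 9
  H: 17
  F: 1
  O: 2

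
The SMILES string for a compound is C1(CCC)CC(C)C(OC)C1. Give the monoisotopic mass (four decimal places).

Atom tally by fragment:
  cyclopentane ring core → C:5 H:10
  (− 3 ring H displaced by substituents)
  + CH2CH2CH3 → C:3 H:7
  + CH3 → C:1 H:3
  + OCH3 → C:1 H:3 O:1
Element totals:
  C: 10
  H: 20
  O: 1
Molecular formula: C10H20O.
  M = 10(12.0) + 20(1.007825) + 15.994915
    = 120.000000 + 20.156500 + 15.994915 = 156.151415

156.1514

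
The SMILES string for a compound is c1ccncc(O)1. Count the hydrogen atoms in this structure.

Atom tally by fragment:
  pyridine ring core → C:5 H:5 N:1
  (− 1 ring H displaced by substituents)
  + OH → O:1 H:1
Element totals:
  C: 5
  H: 5
  N: 1
  O: 1

5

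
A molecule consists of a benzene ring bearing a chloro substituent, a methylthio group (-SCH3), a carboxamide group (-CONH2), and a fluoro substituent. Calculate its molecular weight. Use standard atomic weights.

219.66 g/mol

Atom tally by fragment:
  benzene ring core → C:6 H:6
  (− 4 ring H displaced by substituents)
  + Cl → Cl:1
  + SCH3 → C:1 H:3 S:1
  + CONH2 → C:1 H:2 O:1 N:1
  + F → F:1
Element totals:
  C: 8
  H: 7
  Cl: 1
  F: 1
  N: 1
  O: 1
  S: 1
Molecular formula: C8H7ClFNOS.
  M = 8(12.011) + 7(1.008) + 35.45 + 18.998 + 14.007 + 15.999 + 32.06
    = 96.088 + 7.056 + 35.450 + 18.998 + 14.007 + 15.999 + 32.060 = 219.658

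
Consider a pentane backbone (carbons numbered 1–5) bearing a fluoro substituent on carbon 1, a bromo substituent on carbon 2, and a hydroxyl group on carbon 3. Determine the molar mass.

185.04 g/mol

Atom tally by fragment:
  FCH2 → C:1 H:2 F:1
  CH(Br) → C:1 H:1 Br:1
  CH(OH) → C:1 H:2 O:1
  CH2 → C:1 H:2
  CH3 → C:1 H:3
Element totals:
  C: 5
  H: 10
  Br: 1
  F: 1
  O: 1
Molecular formula: C5H10BrFO.
  M = 5(12.011) + 10(1.008) + 79.904 + 18.998 + 15.999
    = 60.055 + 10.080 + 79.904 + 18.998 + 15.999 = 185.036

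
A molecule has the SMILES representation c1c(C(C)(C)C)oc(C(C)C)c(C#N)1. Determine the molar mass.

Atom tally by fragment:
  furan ring core → C:4 H:4 O:1
  (− 3 ring H displaced by substituents)
  + C(CH3)3 → C:4 H:9
  + CH(CH3)2 → C:3 H:7
  + CN → C:1 N:1
Element totals:
  C: 12
  H: 17
  N: 1
  O: 1
Molecular formula: C12H17NO.
  M = 12(12.011) + 17(1.008) + 14.007 + 15.999
    = 144.132 + 17.136 + 14.007 + 15.999 = 191.274

191.27 g/mol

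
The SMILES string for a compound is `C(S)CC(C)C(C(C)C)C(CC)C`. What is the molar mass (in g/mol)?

202.40 g/mol

Atom tally by fragment:
  HSCH2 → C:1 H:3 S:1
  CH2 → C:1 H:2
  CH(CH3) → C:2 H:4
  CH(CH(CH3)2) → C:4 H:8
  CH(C2H5) → C:3 H:6
  CH3 → C:1 H:3
Element totals:
  C: 12
  H: 26
  S: 1
Molecular formula: C12H26S.
  M = 12(12.011) + 26(1.008) + 32.06
    = 144.132 + 26.208 + 32.060 = 202.400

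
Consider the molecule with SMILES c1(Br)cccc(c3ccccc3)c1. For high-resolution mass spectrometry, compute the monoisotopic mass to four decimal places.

Atom tally by fragment:
  benzene ring core → C:6 H:6
  (− 2 ring H displaced by substituents)
  + Br → Br:1
  + C6H5 → C:6 H:5
Element totals:
  C: 12
  H: 9
  Br: 1
Molecular formula: C12H9Br.
  M = 12(12.0) + 9(1.007825) + 78.918338
    = 144.000000 + 9.070425 + 78.918338 = 231.988763

231.9888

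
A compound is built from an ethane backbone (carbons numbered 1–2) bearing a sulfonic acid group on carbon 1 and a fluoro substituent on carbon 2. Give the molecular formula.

C2H5FO3S

Atom tally by fragment:
  HO3SCH2 → C:1 H:3 S:1 O:3
  CH2F → C:1 H:2 F:1
Element totals:
  C: 2
  H: 5
  F: 1
  O: 3
  S: 1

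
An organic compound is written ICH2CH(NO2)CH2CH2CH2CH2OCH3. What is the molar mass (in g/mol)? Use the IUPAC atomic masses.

287.10 g/mol

Atom tally by fragment:
  ICH2 → C:1 H:2 I:1
  CH(NO2) → C:1 H:1 N:1 O:2
  CH2 → C:1 H:2
  CH2 → C:1 H:2
  CH2 → C:1 H:2
  CH2OCH3 → C:2 H:5 O:1
Element totals:
  C: 7
  H: 14
  I: 1
  N: 1
  O: 3
Molecular formula: C7H14INO3.
  M = 7(12.011) + 14(1.008) + 126.904 + 14.007 + 3(15.999)
    = 84.077 + 14.112 + 126.904 + 14.007 + 47.997 = 287.097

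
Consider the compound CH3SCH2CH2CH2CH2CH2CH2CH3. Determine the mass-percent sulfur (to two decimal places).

Atom tally by fragment:
  CH3SCH2 → C:2 H:5 S:1
  CH2 → C:1 H:2
  CH2 → C:1 H:2
  CH2 → C:1 H:2
  CH2 → C:1 H:2
  CH2 → C:1 H:2
  CH3 → C:1 H:3
Element totals:
  C: 8
  H: 18
  S: 1
Molecular formula: C8H18S.
Molar mass = 146.292 g/mol.
Mass from S: 1 × 32.06 = 32.060 g/mol.
%S = 32.060 / 146.292 × 100 = 21.92%.

21.92%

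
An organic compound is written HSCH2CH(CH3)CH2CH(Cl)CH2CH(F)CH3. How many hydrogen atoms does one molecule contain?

16

Atom tally by fragment:
  HSCH2 → C:1 H:3 S:1
  CH(CH3) → C:2 H:4
  CH2 → C:1 H:2
  CH(Cl) → C:1 H:1 Cl:1
  CH2 → C:1 H:2
  CH(F) → C:1 H:1 F:1
  CH3 → C:1 H:3
Element totals:
  C: 8
  H: 16
  Cl: 1
  F: 1
  S: 1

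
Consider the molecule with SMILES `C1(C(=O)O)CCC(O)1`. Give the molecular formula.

C5H8O3

Atom tally by fragment:
  cyclobutane ring core → C:4 H:8
  (− 2 ring H displaced by substituents)
  + COOH → C:1 H:1 O:2
  + OH → O:1 H:1
Element totals:
  C: 5
  H: 8
  O: 3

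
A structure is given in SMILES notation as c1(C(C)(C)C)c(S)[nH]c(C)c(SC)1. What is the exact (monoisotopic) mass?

Atom tally by fragment:
  pyrrole ring core → C:4 H:5 N:1
  (− 4 ring H displaced by substituents)
  + C(CH3)3 → C:4 H:9
  + SH → S:1 H:1
  + CH3 → C:1 H:3
  + SCH3 → C:1 H:3 S:1
Element totals:
  C: 10
  H: 17
  N: 1
  S: 2
Molecular formula: C10H17NS2.
  M = 10(12.0) + 17(1.007825) + 14.003074 + 2(31.972071)
    = 120.000000 + 17.133025 + 14.003074 + 63.944142 = 215.080241

215.0802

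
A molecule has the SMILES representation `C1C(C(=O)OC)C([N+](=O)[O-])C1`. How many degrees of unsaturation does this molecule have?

3

Atom tally by fragment:
  cyclobutane ring core → C:4 H:8
  (− 2 ring H displaced by substituents)
  + COOCH3 → C:2 H:3 O:2
  + NO2 → N:1 O:2
Element totals:
  C: 6
  H: 9
  N: 1
  O: 4
Molecular formula: C6H9NO4.
DoU = (2C + 2 + N − H − X) / 2 = (2·6 + 2 + 1 − 9 − 0) / 2 = 3.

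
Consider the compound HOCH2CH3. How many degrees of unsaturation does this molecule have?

Atom tally by fragment:
  HOCH2 → C:1 H:3 O:1
  CH3 → C:1 H:3
Element totals:
  C: 2
  H: 6
  O: 1
Molecular formula: C2H6O.
DoU = (2C + 2 + N − H − X) / 2 = (2·2 + 2 + 0 − 6 − 0) / 2 = 0.

0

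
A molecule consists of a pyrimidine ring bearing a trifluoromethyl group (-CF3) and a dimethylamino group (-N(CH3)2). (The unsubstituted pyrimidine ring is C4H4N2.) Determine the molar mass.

191.16 g/mol

Atom tally by fragment:
  pyrimidine ring core → C:4 H:4 N:2
  (− 2 ring H displaced by substituents)
  + CF3 → C:1 F:3
  + N(CH3)2 → N:1 C:2 H:6
Element totals:
  C: 7
  H: 8
  F: 3
  N: 3
Molecular formula: C7H8F3N3.
  M = 7(12.011) + 8(1.008) + 3(18.998) + 3(14.007)
    = 84.077 + 8.064 + 56.994 + 42.021 = 191.156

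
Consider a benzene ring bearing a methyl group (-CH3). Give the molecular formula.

C7H8

Atom tally by fragment:
  benzene ring core → C:6 H:6
  (− 1 ring H displaced by substituents)
  + CH3 → C:1 H:3
Element totals:
  C: 7
  H: 8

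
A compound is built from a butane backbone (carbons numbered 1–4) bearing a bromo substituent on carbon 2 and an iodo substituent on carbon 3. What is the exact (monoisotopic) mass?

Atom tally by fragment:
  CH3 → C:1 H:3
  CH(Br) → C:1 H:1 Br:1
  CH(I) → C:1 H:1 I:1
  CH3 → C:1 H:3
Element totals:
  C: 4
  H: 8
  Br: 1
  I: 1
Molecular formula: C4H8BrI.
  M = 4(12.0) + 8(1.007825) + 78.918338 + 126.904472
    = 48.000000 + 8.062600 + 78.918338 + 126.904472 = 261.885410

261.8854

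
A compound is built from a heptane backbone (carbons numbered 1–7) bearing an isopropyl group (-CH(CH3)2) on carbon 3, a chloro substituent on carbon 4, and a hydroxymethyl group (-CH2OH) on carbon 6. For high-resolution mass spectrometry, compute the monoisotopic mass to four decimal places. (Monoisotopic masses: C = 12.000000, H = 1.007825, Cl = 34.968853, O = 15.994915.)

206.1437

Atom tally by fragment:
  CH3 → C:1 H:3
  CH2 → C:1 H:2
  CH(CH(CH3)2) → C:4 H:8
  CH(Cl) → C:1 H:1 Cl:1
  CH2 → C:1 H:2
  CH(CH2OH) → C:2 H:4 O:1
  CH3 → C:1 H:3
Element totals:
  C: 11
  H: 23
  Cl: 1
  O: 1
Molecular formula: C11H23ClO.
  M = 11(12.0) + 23(1.007825) + 34.968853 + 15.994915
    = 132.000000 + 23.179975 + 34.968853 + 15.994915 = 206.143743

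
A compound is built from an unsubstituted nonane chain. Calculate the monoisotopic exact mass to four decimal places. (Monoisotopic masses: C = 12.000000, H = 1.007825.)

128.1565

Atom tally by fragment:
  CH3 → C:1 H:3
  CH2 → C:1 H:2
  CH2 → C:1 H:2
  CH2 → C:1 H:2
  CH2 → C:1 H:2
  CH2 → C:1 H:2
  CH2 → C:1 H:2
  CH2 → C:1 H:2
  CH3 → C:1 H:3
Element totals:
  C: 9
  H: 20
Molecular formula: C9H20.
  M = 9(12.0) + 20(1.007825)
    = 108.000000 + 20.156500 = 128.156500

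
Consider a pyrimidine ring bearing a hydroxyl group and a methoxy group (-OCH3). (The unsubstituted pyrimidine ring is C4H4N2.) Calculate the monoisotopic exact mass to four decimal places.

126.0429

Atom tally by fragment:
  pyrimidine ring core → C:4 H:4 N:2
  (− 2 ring H displaced by substituents)
  + OH → O:1 H:1
  + OCH3 → C:1 H:3 O:1
Element totals:
  C: 5
  H: 6
  N: 2
  O: 2
Molecular formula: C5H6N2O2.
  M = 5(12.0) + 6(1.007825) + 2(14.003074) + 2(15.994915)
    = 60.000000 + 6.046950 + 28.006148 + 31.989830 = 126.042928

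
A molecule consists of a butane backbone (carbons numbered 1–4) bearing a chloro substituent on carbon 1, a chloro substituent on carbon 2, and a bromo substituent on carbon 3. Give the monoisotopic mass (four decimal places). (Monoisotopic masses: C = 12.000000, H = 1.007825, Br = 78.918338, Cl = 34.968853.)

Atom tally by fragment:
  ClCH2 → C:1 H:2 Cl:1
  CH(Cl) → C:1 H:1 Cl:1
  CH(Br) → C:1 H:1 Br:1
  CH3 → C:1 H:3
Element totals:
  C: 4
  H: 7
  Br: 1
  Cl: 2
Molecular formula: C4H7BrCl2.
  M = 4(12.0) + 7(1.007825) + 78.918338 + 2(34.968853)
    = 48.000000 + 7.054775 + 78.918338 + 69.937706 = 203.910819

203.9108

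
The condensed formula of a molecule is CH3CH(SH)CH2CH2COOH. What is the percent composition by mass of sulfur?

Element totals:
  C: 5
  H: 10
  O: 2
  S: 1
Molecular formula: C5H10O2S.
Molar mass = 134.193 g/mol.
Mass from S: 1 × 32.06 = 32.060 g/mol.
%S = 32.060 / 134.193 × 100 = 23.89%.

23.89%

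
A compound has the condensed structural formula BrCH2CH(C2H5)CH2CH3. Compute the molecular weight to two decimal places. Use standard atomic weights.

Atom tally by fragment:
  BrCH2 → C:1 H:2 Br:1
  CH(C2H5) → C:3 H:6
  CH2 → C:1 H:2
  CH3 → C:1 H:3
Element totals:
  C: 6
  H: 13
  Br: 1
Molecular formula: C6H13Br.
  M = 6(12.011) + 13(1.008) + 79.904
    = 72.066 + 13.104 + 79.904 = 165.074

165.07 g/mol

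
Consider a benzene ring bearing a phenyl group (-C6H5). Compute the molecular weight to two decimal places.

Atom tally by fragment:
  benzene ring core → C:6 H:6
  (− 1 ring H displaced by substituents)
  + C6H5 → C:6 H:5
Element totals:
  C: 12
  H: 10
Molecular formula: C12H10.
  M = 12(12.011) + 10(1.008)
    = 144.132 + 10.080 = 154.212

154.21 g/mol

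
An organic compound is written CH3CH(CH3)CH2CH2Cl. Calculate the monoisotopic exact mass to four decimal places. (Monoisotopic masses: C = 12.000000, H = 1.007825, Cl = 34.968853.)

106.0549

Atom tally by fragment:
  CH3 → C:1 H:3
  CH(CH3) → C:2 H:4
  CH2 → C:1 H:2
  CH2Cl → C:1 H:2 Cl:1
Element totals:
  C: 5
  H: 11
  Cl: 1
Molecular formula: C5H11Cl.
  M = 5(12.0) + 11(1.007825) + 34.968853
    = 60.000000 + 11.086075 + 34.968853 = 106.054928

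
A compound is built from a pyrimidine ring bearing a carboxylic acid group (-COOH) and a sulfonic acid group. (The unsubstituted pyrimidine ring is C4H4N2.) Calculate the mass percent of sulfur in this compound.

Atom tally by fragment:
  pyrimidine ring core → C:4 H:4 N:2
  (− 2 ring H displaced by substituents)
  + COOH → C:1 H:1 O:2
  + SO3H → S:1 O:3 H:1
Element totals:
  C: 5
  H: 4
  N: 2
  O: 5
  S: 1
Molecular formula: C5H4N2O5S.
Molar mass = 204.156 g/mol.
Mass from S: 1 × 32.06 = 32.060 g/mol.
%S = 32.060 / 204.156 × 100 = 15.70%.

15.70%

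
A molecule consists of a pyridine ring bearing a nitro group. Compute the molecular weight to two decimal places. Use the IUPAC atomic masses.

124.10 g/mol

Atom tally by fragment:
  pyridine ring core → C:5 H:5 N:1
  (− 1 ring H displaced by substituents)
  + NO2 → N:1 O:2
Element totals:
  C: 5
  H: 4
  N: 2
  O: 2
Molecular formula: C5H4N2O2.
  M = 5(12.011) + 4(1.008) + 2(14.007) + 2(15.999)
    = 60.055 + 4.032 + 28.014 + 31.998 = 124.099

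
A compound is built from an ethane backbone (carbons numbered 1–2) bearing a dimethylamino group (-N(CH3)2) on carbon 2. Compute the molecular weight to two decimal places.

73.14 g/mol

Atom tally by fragment:
  CH3 → C:1 H:3
  CH2N(CH3)2 → C:3 H:8 N:1
Element totals:
  C: 4
  H: 11
  N: 1
Molecular formula: C4H11N.
  M = 4(12.011) + 11(1.008) + 14.007
    = 48.044 + 11.088 + 14.007 = 73.139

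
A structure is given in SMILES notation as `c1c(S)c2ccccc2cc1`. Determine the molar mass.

160.23 g/mol

Atom tally by fragment:
  naphthalene ring system core → C:10 H:8
  (− 1 ring H displaced by substituents)
  + SH → S:1 H:1
Element totals:
  C: 10
  H: 8
  S: 1
Molecular formula: C10H8S.
  M = 10(12.011) + 8(1.008) + 32.06
    = 120.110 + 8.064 + 32.060 = 160.234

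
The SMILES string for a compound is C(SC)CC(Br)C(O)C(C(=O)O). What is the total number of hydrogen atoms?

Atom tally by fragment:
  CH3SCH2 → C:2 H:5 S:1
  CH2 → C:1 H:2
  CH(Br) → C:1 H:1 Br:1
  CH(OH) → C:1 H:2 O:1
  CH2COOH → C:2 H:3 O:2
Element totals:
  C: 7
  H: 13
  Br: 1
  O: 3
  S: 1

13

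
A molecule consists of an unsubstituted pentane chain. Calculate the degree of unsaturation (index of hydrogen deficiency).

0

Atom tally by fragment:
  CH3 → C:1 H:3
  CH2 → C:1 H:2
  CH2 → C:1 H:2
  CH2 → C:1 H:2
  CH3 → C:1 H:3
Element totals:
  C: 5
  H: 12
Molecular formula: C5H12.
DoU = (2C + 2 + N − H − X) / 2 = (2·5 + 2 + 0 − 12 − 0) / 2 = 0.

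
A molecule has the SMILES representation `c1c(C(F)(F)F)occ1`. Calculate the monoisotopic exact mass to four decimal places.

136.0136

Atom tally by fragment:
  furan ring core → C:4 H:4 O:1
  (− 1 ring H displaced by substituents)
  + CF3 → C:1 F:3
Element totals:
  C: 5
  H: 3
  F: 3
  O: 1
Molecular formula: C5H3F3O.
  M = 5(12.0) + 3(1.007825) + 3(18.998403) + 15.994915
    = 60.000000 + 3.023475 + 56.995209 + 15.994915 = 136.013599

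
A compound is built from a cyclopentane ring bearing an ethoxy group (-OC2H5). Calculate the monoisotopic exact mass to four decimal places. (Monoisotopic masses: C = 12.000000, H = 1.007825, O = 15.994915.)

Atom tally by fragment:
  cyclopentane ring core → C:5 H:10
  (− 1 ring H displaced by substituents)
  + OC2H5 → C:2 H:5 O:1
Element totals:
  C: 7
  H: 14
  O: 1
Molecular formula: C7H14O.
  M = 7(12.0) + 14(1.007825) + 15.994915
    = 84.000000 + 14.109550 + 15.994915 = 114.104465

114.1045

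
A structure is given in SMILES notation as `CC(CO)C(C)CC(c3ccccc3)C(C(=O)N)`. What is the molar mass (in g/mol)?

Atom tally by fragment:
  CH3 → C:1 H:3
  CH(CH2OH) → C:2 H:4 O:1
  CH(CH3) → C:2 H:4
  CH2 → C:1 H:2
  CH(C6H5) → C:7 H:6
  CH2CONH2 → C:2 H:4 O:1 N:1
Element totals:
  C: 15
  H: 23
  N: 1
  O: 2
Molecular formula: C15H23NO2.
  M = 15(12.011) + 23(1.008) + 14.007 + 2(15.999)
    = 180.165 + 23.184 + 14.007 + 31.998 = 249.354

249.35 g/mol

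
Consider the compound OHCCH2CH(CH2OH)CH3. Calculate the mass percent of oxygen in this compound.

Atom tally by fragment:
  OHCCH2 → C:2 H:3 O:1
  CH(CH2OH) → C:2 H:4 O:1
  CH3 → C:1 H:3
Element totals:
  C: 5
  H: 10
  O: 2
Molecular formula: C5H10O2.
Molar mass = 102.133 g/mol.
Mass from O: 2 × 15.999 = 31.998 g/mol.
%O = 31.998 / 102.133 × 100 = 31.33%.

31.33%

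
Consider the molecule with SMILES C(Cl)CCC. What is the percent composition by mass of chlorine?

38.30%

Atom tally by fragment:
  ClCH2 → C:1 H:2 Cl:1
  CH2 → C:1 H:2
  CH2 → C:1 H:2
  CH3 → C:1 H:3
Element totals:
  C: 4
  H: 9
  Cl: 1
Molecular formula: C4H9Cl.
Molar mass = 92.566 g/mol.
Mass from Cl: 1 × 35.45 = 35.450 g/mol.
%Cl = 35.450 / 92.566 × 100 = 38.30%.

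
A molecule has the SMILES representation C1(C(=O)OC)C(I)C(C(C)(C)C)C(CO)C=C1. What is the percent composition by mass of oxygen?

13.63%

Atom tally by fragment:
  cyclohexene ring core → C:6 H:10
  (− 4 ring H displaced by substituents)
  + COOCH3 → C:2 H:3 O:2
  + I → I:1
  + C(CH3)3 → C:4 H:9
  + CH2OH → C:1 H:3 O:1
Element totals:
  C: 13
  H: 21
  I: 1
  O: 3
Molecular formula: C13H21IO3.
Molar mass = 352.212 g/mol.
Mass from O: 3 × 15.999 = 47.997 g/mol.
%O = 47.997 / 352.212 × 100 = 13.63%.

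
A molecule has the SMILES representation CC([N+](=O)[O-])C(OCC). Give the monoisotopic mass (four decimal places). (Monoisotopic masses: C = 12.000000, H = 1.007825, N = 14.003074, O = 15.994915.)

Atom tally by fragment:
  CH3 → C:1 H:3
  CH(NO2) → C:1 H:1 N:1 O:2
  CH2OC2H5 → C:3 H:7 O:1
Element totals:
  C: 5
  H: 11
  N: 1
  O: 3
Molecular formula: C5H11NO3.
  M = 5(12.0) + 11(1.007825) + 14.003074 + 3(15.994915)
    = 60.000000 + 11.086075 + 14.003074 + 47.984745 = 133.073894

133.0739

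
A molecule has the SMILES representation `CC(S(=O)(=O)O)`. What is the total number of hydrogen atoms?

Atom tally by fragment:
  CH3 → C:1 H:3
  CH2SO3H → C:1 H:3 S:1 O:3
Element totals:
  C: 2
  H: 6
  O: 3
  S: 1

6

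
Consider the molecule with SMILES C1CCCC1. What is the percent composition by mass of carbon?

Atom tally by fragment:
  cyclopentane ring core → C:5 H:10
Element totals:
  C: 5
  H: 10
Molecular formula: C5H10.
Molar mass = 70.135 g/mol.
Mass from C: 5 × 12.011 = 60.055 g/mol.
%C = 60.055 / 70.135 × 100 = 85.63%.

85.63%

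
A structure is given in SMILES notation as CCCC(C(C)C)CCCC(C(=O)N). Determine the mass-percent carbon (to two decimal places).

Atom tally by fragment:
  CH3 → C:1 H:3
  CH2 → C:1 H:2
  CH2 → C:1 H:2
  CH(CH(CH3)2) → C:4 H:8
  CH2 → C:1 H:2
  CH2 → C:1 H:2
  CH2 → C:1 H:2
  CH2CONH2 → C:2 H:4 O:1 N:1
Element totals:
  C: 12
  H: 25
  N: 1
  O: 1
Molecular formula: C12H25NO.
Molar mass = 199.338 g/mol.
Mass from C: 12 × 12.011 = 144.132 g/mol.
%C = 144.132 / 199.338 × 100 = 72.31%.

72.31%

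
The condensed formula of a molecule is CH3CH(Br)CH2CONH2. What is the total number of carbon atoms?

4

Atom tally by fragment:
  CH3 → C:1 H:3
  CH(Br) → C:1 H:1 Br:1
  CH2CONH2 → C:2 H:4 O:1 N:1
Element totals:
  C: 4
  H: 8
  Br: 1
  N: 1
  O: 1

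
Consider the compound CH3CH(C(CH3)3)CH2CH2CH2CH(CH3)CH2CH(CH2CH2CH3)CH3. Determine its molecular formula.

C17H36

Element totals:
  C: 17
  H: 36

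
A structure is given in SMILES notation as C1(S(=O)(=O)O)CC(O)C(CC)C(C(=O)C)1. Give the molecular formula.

C9H16O5S

Atom tally by fragment:
  cyclopentane ring core → C:5 H:10
  (− 4 ring H displaced by substituents)
  + SO3H → S:1 O:3 H:1
  + OH → O:1 H:1
  + C2H5 → C:2 H:5
  + COCH3 → C:2 H:3 O:1
Element totals:
  C: 9
  H: 16
  O: 5
  S: 1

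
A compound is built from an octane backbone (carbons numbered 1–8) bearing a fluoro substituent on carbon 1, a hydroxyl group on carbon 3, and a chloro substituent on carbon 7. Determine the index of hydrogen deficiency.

Atom tally by fragment:
  FCH2 → C:1 H:2 F:1
  CH2 → C:1 H:2
  CH(OH) → C:1 H:2 O:1
  CH2 → C:1 H:2
  CH2 → C:1 H:2
  CH2 → C:1 H:2
  CH(Cl) → C:1 H:1 Cl:1
  CH3 → C:1 H:3
Element totals:
  C: 8
  H: 16
  Cl: 1
  F: 1
  O: 1
Molecular formula: C8H16ClFO.
DoU = (2C + 2 + N − H − X) / 2 = (2·8 + 2 + 0 − 16 − 2) / 2 = 0.

0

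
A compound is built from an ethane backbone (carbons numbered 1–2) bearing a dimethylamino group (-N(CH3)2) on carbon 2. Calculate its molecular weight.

73.14 g/mol

Atom tally by fragment:
  CH3 → C:1 H:3
  CH2N(CH3)2 → C:3 H:8 N:1
Element totals:
  C: 4
  H: 11
  N: 1
Molecular formula: C4H11N.
  M = 4(12.011) + 11(1.008) + 14.007
    = 48.044 + 11.088 + 14.007 = 73.139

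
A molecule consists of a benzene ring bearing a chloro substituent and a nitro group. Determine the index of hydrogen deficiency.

Atom tally by fragment:
  benzene ring core → C:6 H:6
  (− 2 ring H displaced by substituents)
  + Cl → Cl:1
  + NO2 → N:1 O:2
Element totals:
  C: 6
  H: 4
  Cl: 1
  N: 1
  O: 2
Molecular formula: C6H4ClNO2.
DoU = (2C + 2 + N − H − X) / 2 = (2·6 + 2 + 1 − 4 − 1) / 2 = 5.

5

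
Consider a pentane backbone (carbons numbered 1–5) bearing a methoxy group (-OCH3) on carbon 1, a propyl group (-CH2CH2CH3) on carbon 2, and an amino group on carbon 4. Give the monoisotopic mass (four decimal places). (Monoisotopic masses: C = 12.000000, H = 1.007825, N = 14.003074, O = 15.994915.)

Atom tally by fragment:
  CH3OCH2 → C:2 H:5 O:1
  CH(CH2CH2CH3) → C:4 H:8
  CH2 → C:1 H:2
  CH(NH2) → C:1 H:3 N:1
  CH3 → C:1 H:3
Element totals:
  C: 9
  H: 21
  N: 1
  O: 1
Molecular formula: C9H21NO.
  M = 9(12.0) + 21(1.007825) + 14.003074 + 15.994915
    = 108.000000 + 21.164325 + 14.003074 + 15.994915 = 159.162314

159.1623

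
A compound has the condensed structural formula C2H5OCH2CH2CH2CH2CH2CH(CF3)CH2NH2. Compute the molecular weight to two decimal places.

227.27 g/mol

Atom tally by fragment:
  C2H5OCH2 → C:3 H:7 O:1
  CH2 → C:1 H:2
  CH2 → C:1 H:2
  CH2 → C:1 H:2
  CH2 → C:1 H:2
  CH(CF3) → C:2 H:1 F:3
  CH2NH2 → C:1 H:4 N:1
Element totals:
  C: 10
  H: 20
  F: 3
  N: 1
  O: 1
Molecular formula: C10H20F3NO.
  M = 10(12.011) + 20(1.008) + 3(18.998) + 14.007 + 15.999
    = 120.110 + 20.160 + 56.994 + 14.007 + 15.999 = 227.270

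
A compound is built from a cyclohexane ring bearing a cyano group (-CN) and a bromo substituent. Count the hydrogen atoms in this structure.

Atom tally by fragment:
  cyclohexane ring core → C:6 H:12
  (− 2 ring H displaced by substituents)
  + CN → C:1 N:1
  + Br → Br:1
Element totals:
  C: 7
  H: 10
  Br: 1
  N: 1

10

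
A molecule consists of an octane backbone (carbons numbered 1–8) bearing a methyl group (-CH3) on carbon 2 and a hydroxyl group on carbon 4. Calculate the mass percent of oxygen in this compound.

11.09%

Atom tally by fragment:
  CH3 → C:1 H:3
  CH(CH3) → C:2 H:4
  CH2 → C:1 H:2
  CH(OH) → C:1 H:2 O:1
  CH2 → C:1 H:2
  CH2 → C:1 H:2
  CH2 → C:1 H:2
  CH3 → C:1 H:3
Element totals:
  C: 9
  H: 20
  O: 1
Molecular formula: C9H20O.
Molar mass = 144.258 g/mol.
Mass from O: 1 × 15.999 = 15.999 g/mol.
%O = 15.999 / 144.258 × 100 = 11.09%.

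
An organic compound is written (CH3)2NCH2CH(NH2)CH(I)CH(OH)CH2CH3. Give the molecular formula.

C8H19IN2O

Atom tally by fragment:
  (CH3)2NCH2 → C:3 H:8 N:1
  CH(NH2) → C:1 H:3 N:1
  CH(I) → C:1 H:1 I:1
  CH(OH) → C:1 H:2 O:1
  CH2 → C:1 H:2
  CH3 → C:1 H:3
Element totals:
  C: 8
  H: 19
  I: 1
  N: 2
  O: 1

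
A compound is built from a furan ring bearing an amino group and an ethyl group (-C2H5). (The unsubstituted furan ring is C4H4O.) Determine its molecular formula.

C6H9NO

Atom tally by fragment:
  furan ring core → C:4 H:4 O:1
  (− 2 ring H displaced by substituents)
  + NH2 → N:1 H:2
  + C2H5 → C:2 H:5
Element totals:
  C: 6
  H: 9
  N: 1
  O: 1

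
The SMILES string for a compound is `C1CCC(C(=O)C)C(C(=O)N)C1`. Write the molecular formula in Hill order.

C9H15NO2

Atom tally by fragment:
  cyclohexane ring core → C:6 H:12
  (− 2 ring H displaced by substituents)
  + COCH3 → C:2 H:3 O:1
  + CONH2 → C:1 H:2 O:1 N:1
Element totals:
  C: 9
  H: 15
  N: 1
  O: 2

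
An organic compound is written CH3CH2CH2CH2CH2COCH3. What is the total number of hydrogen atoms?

Element totals:
  C: 7
  H: 14
  O: 1

14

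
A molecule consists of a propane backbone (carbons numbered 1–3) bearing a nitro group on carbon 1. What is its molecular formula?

C3H7NO2

Atom tally by fragment:
  O2NCH2 → C:1 H:2 N:1 O:2
  CH2 → C:1 H:2
  CH3 → C:1 H:3
Element totals:
  C: 3
  H: 7
  N: 1
  O: 2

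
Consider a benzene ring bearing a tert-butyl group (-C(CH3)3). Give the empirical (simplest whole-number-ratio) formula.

Atom tally by fragment:
  benzene ring core → C:6 H:6
  (− 1 ring H displaced by substituents)
  + C(CH3)3 → C:4 H:9
Element totals:
  C: 10
  H: 14
Molecular formula: C10H14.
gcd of subscripts = 2; dividing each by 2:
  C: 10/2 = 5
  H: 14/2 = 7

C5H7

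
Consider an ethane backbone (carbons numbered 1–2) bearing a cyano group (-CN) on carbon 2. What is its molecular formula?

C3H5N

Atom tally by fragment:
  CH3 → C:1 H:3
  CH2CN → C:2 H:2 N:1
Element totals:
  C: 3
  H: 5
  N: 1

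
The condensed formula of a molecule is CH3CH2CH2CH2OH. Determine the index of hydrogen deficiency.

Atom tally by fragment:
  CH3 → C:1 H:3
  CH2 → C:1 H:2
  CH2 → C:1 H:2
  CH2OH → C:1 H:3 O:1
Element totals:
  C: 4
  H: 10
  O: 1
Molecular formula: C4H10O.
DoU = (2C + 2 + N − H − X) / 2 = (2·4 + 2 + 0 − 10 − 0) / 2 = 0.

0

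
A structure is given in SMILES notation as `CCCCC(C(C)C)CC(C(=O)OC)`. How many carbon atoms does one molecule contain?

Atom tally by fragment:
  CH3 → C:1 H:3
  CH2 → C:1 H:2
  CH2 → C:1 H:2
  CH2 → C:1 H:2
  CH(CH(CH3)2) → C:4 H:8
  CH2 → C:1 H:2
  CH2COOCH3 → C:3 H:5 O:2
Element totals:
  C: 12
  H: 24
  O: 2

12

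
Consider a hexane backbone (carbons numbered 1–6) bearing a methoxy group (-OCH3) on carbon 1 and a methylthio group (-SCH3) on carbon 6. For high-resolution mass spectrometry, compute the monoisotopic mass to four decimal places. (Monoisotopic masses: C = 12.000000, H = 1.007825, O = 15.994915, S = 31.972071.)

Atom tally by fragment:
  CH3OCH2 → C:2 H:5 O:1
  CH2 → C:1 H:2
  CH2 → C:1 H:2
  CH2 → C:1 H:2
  CH2 → C:1 H:2
  CH2SCH3 → C:2 H:5 S:1
Element totals:
  C: 8
  H: 18
  O: 1
  S: 1
Molecular formula: C8H18OS.
  M = 8(12.0) + 18(1.007825) + 15.994915 + 31.972071
    = 96.000000 + 18.140850 + 15.994915 + 31.972071 = 162.107836

162.1078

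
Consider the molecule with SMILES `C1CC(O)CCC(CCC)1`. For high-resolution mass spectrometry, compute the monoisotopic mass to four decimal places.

142.1358

Atom tally by fragment:
  cyclohexane ring core → C:6 H:12
  (− 2 ring H displaced by substituents)
  + OH → O:1 H:1
  + CH2CH2CH3 → C:3 H:7
Element totals:
  C: 9
  H: 18
  O: 1
Molecular formula: C9H18O.
  M = 9(12.0) + 18(1.007825) + 15.994915
    = 108.000000 + 18.140850 + 15.994915 = 142.135765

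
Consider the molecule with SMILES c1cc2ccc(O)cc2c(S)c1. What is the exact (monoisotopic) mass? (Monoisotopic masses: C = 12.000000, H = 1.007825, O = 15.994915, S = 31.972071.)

176.0296

Atom tally by fragment:
  naphthalene ring system core → C:10 H:8
  (− 2 ring H displaced by substituents)
  + OH → O:1 H:1
  + SH → S:1 H:1
Element totals:
  C: 10
  H: 8
  O: 1
  S: 1
Molecular formula: C10H8OS.
  M = 10(12.0) + 8(1.007825) + 15.994915 + 31.972071
    = 120.000000 + 8.062600 + 15.994915 + 31.972071 = 176.029586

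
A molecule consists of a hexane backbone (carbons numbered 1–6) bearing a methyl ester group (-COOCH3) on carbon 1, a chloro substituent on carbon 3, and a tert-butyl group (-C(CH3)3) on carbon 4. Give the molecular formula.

Atom tally by fragment:
  CH3OOCCH2 → C:3 H:5 O:2
  CH2 → C:1 H:2
  CH(Cl) → C:1 H:1 Cl:1
  CH(C(CH3)3) → C:5 H:10
  CH2 → C:1 H:2
  CH3 → C:1 H:3
Element totals:
  C: 12
  H: 23
  Cl: 1
  O: 2

C12H23ClO2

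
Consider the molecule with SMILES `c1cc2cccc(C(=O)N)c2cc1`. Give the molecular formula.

C11H9NO

Atom tally by fragment:
  naphthalene ring system core → C:10 H:8
  (− 1 ring H displaced by substituents)
  + CONH2 → C:1 H:2 O:1 N:1
Element totals:
  C: 11
  H: 9
  N: 1
  O: 1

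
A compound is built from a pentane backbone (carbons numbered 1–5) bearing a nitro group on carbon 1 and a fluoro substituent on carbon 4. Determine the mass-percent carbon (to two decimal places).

Atom tally by fragment:
  O2NCH2 → C:1 H:2 N:1 O:2
  CH2 → C:1 H:2
  CH2 → C:1 H:2
  CH(F) → C:1 H:1 F:1
  CH3 → C:1 H:3
Element totals:
  C: 5
  H: 10
  F: 1
  N: 1
  O: 2
Molecular formula: C5H10FNO2.
Molar mass = 135.138 g/mol.
Mass from C: 5 × 12.011 = 60.055 g/mol.
%C = 60.055 / 135.138 × 100 = 44.44%.

44.44%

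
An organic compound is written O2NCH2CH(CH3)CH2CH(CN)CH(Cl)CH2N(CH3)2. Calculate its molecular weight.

Atom tally by fragment:
  O2NCH2 → C:1 H:2 N:1 O:2
  CH(CH3) → C:2 H:4
  CH2 → C:1 H:2
  CH(CN) → C:2 H:1 N:1
  CH(Cl) → C:1 H:1 Cl:1
  CH2N(CH3)2 → C:3 H:8 N:1
Element totals:
  C: 10
  H: 18
  Cl: 1
  N: 3
  O: 2
Molecular formula: C10H18ClN3O2.
  M = 10(12.011) + 18(1.008) + 35.45 + 3(14.007) + 2(15.999)
    = 120.110 + 18.144 + 35.450 + 42.021 + 31.998 = 247.723

247.72 g/mol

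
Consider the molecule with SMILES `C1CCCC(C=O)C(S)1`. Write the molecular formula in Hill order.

C7H12OS

Atom tally by fragment:
  cyclohexane ring core → C:6 H:12
  (− 2 ring H displaced by substituents)
  + CHO → C:1 H:1 O:1
  + SH → S:1 H:1
Element totals:
  C: 7
  H: 12
  O: 1
  S: 1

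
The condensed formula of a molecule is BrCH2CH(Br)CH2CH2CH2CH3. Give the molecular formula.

C6H12Br2

Element totals:
  C: 6
  H: 12
  Br: 2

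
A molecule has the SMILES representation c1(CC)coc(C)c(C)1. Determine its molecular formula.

Atom tally by fragment:
  furan ring core → C:4 H:4 O:1
  (− 3 ring H displaced by substituents)
  + C2H5 → C:2 H:5
  + CH3 → C:1 H:3
  + CH3 → C:1 H:3
Element totals:
  C: 8
  H: 12
  O: 1

C8H12O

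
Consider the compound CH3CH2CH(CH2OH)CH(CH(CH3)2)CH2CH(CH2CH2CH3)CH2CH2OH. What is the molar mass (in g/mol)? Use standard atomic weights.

244.42 g/mol

Element totals:
  C: 15
  H: 32
  O: 2
Molecular formula: C15H32O2.
  M = 15(12.011) + 32(1.008) + 2(15.999)
    = 180.165 + 32.256 + 31.998 = 244.419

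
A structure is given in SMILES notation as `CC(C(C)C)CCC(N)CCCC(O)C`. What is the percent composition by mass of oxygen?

Atom tally by fragment:
  CH3 → C:1 H:3
  CH(CH(CH3)2) → C:4 H:8
  CH2 → C:1 H:2
  CH2 → C:1 H:2
  CH(NH2) → C:1 H:3 N:1
  CH2 → C:1 H:2
  CH2 → C:1 H:2
  CH2 → C:1 H:2
  CH(OH) → C:1 H:2 O:1
  CH3 → C:1 H:3
Element totals:
  C: 13
  H: 29
  N: 1
  O: 1
Molecular formula: C13H29NO.
Molar mass = 215.381 g/mol.
Mass from O: 1 × 15.999 = 15.999 g/mol.
%O = 15.999 / 215.381 × 100 = 7.43%.

7.43%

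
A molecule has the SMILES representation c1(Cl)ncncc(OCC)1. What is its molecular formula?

C6H7ClN2O

Atom tally by fragment:
  pyrimidine ring core → C:4 H:4 N:2
  (− 2 ring H displaced by substituents)
  + Cl → Cl:1
  + OC2H5 → C:2 H:5 O:1
Element totals:
  C: 6
  H: 7
  Cl: 1
  N: 2
  O: 1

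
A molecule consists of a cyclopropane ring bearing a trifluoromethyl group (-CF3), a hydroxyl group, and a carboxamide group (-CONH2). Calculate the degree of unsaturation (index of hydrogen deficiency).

2

Atom tally by fragment:
  cyclopropane ring core → C:3 H:6
  (− 3 ring H displaced by substituents)
  + CF3 → C:1 F:3
  + OH → O:1 H:1
  + CONH2 → C:1 H:2 O:1 N:1
Element totals:
  C: 5
  H: 6
  F: 3
  N: 1
  O: 2
Molecular formula: C5H6F3NO2.
DoU = (2C + 2 + N − H − X) / 2 = (2·5 + 2 + 1 − 6 − 3) / 2 = 2.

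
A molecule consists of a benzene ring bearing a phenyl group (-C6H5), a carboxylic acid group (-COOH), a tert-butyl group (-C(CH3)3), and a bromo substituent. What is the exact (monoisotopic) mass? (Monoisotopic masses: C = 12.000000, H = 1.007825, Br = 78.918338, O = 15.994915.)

Atom tally by fragment:
  benzene ring core → C:6 H:6
  (− 4 ring H displaced by substituents)
  + C6H5 → C:6 H:5
  + COOH → C:1 H:1 O:2
  + C(CH3)3 → C:4 H:9
  + Br → Br:1
Element totals:
  C: 17
  H: 17
  Br: 1
  O: 2
Molecular formula: C17H17BrO2.
  M = 17(12.0) + 17(1.007825) + 78.918338 + 2(15.994915)
    = 204.000000 + 17.133025 + 78.918338 + 31.989830 = 332.041193

332.0412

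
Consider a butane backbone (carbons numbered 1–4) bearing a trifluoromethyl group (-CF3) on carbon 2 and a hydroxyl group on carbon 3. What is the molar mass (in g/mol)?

142.12 g/mol

Atom tally by fragment:
  CH3 → C:1 H:3
  CH(CF3) → C:2 H:1 F:3
  CH(OH) → C:1 H:2 O:1
  CH3 → C:1 H:3
Element totals:
  C: 5
  H: 9
  F: 3
  O: 1
Molecular formula: C5H9F3O.
  M = 5(12.011) + 9(1.008) + 3(18.998) + 15.999
    = 60.055 + 9.072 + 56.994 + 15.999 = 142.120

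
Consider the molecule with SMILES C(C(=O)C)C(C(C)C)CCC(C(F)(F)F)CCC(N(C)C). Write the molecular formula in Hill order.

Atom tally by fragment:
  CH3COCH2 → C:3 H:5 O:1
  CH(CH(CH3)2) → C:4 H:8
  CH2 → C:1 H:2
  CH2 → C:1 H:2
  CH(CF3) → C:2 H:1 F:3
  CH2 → C:1 H:2
  CH2 → C:1 H:2
  CH2N(CH3)2 → C:3 H:8 N:1
Element totals:
  C: 16
  H: 30
  F: 3
  N: 1
  O: 1

C16H30F3NO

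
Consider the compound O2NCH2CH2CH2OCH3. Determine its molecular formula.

C4H9NO3

Element totals:
  C: 4
  H: 9
  N: 1
  O: 3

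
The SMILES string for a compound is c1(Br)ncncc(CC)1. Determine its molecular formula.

Atom tally by fragment:
  pyrimidine ring core → C:4 H:4 N:2
  (− 2 ring H displaced by substituents)
  + Br → Br:1
  + C2H5 → C:2 H:5
Element totals:
  C: 6
  H: 7
  Br: 1
  N: 2

C6H7BrN2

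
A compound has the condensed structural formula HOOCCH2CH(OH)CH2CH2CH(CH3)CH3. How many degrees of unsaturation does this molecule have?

Atom tally by fragment:
  HOOCCH2 → C:2 H:3 O:2
  CH(OH) → C:1 H:2 O:1
  CH2 → C:1 H:2
  CH2 → C:1 H:2
  CH(CH3) → C:2 H:4
  CH3 → C:1 H:3
Element totals:
  C: 8
  H: 16
  O: 3
Molecular formula: C8H16O3.
DoU = (2C + 2 + N − H − X) / 2 = (2·8 + 2 + 0 − 16 − 0) / 2 = 1.

1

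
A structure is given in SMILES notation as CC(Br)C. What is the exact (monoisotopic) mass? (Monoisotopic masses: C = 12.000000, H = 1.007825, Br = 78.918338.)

Atom tally by fragment:
  CH3 → C:1 H:3
  CH(Br) → C:1 H:1 Br:1
  CH3 → C:1 H:3
Element totals:
  C: 3
  H: 7
  Br: 1
Molecular formula: C3H7Br.
  M = 3(12.0) + 7(1.007825) + 78.918338
    = 36.000000 + 7.054775 + 78.918338 = 121.973113

121.9731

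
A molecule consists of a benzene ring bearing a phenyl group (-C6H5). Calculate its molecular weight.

Atom tally by fragment:
  benzene ring core → C:6 H:6
  (− 1 ring H displaced by substituents)
  + C6H5 → C:6 H:5
Element totals:
  C: 12
  H: 10
Molecular formula: C12H10.
  M = 12(12.011) + 10(1.008)
    = 144.132 + 10.080 = 154.212

154.21 g/mol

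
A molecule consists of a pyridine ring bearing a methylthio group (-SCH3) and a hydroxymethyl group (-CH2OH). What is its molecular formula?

Atom tally by fragment:
  pyridine ring core → C:5 H:5 N:1
  (− 2 ring H displaced by substituents)
  + SCH3 → C:1 H:3 S:1
  + CH2OH → C:1 H:3 O:1
Element totals:
  C: 7
  H: 9
  N: 1
  O: 1
  S: 1

C7H9NOS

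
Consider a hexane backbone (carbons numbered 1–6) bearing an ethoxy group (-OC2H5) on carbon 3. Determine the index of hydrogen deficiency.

0

Atom tally by fragment:
  CH3 → C:1 H:3
  CH2 → C:1 H:2
  CH(OC2H5) → C:3 H:6 O:1
  CH2 → C:1 H:2
  CH2 → C:1 H:2
  CH3 → C:1 H:3
Element totals:
  C: 8
  H: 18
  O: 1
Molecular formula: C8H18O.
DoU = (2C + 2 + N − H − X) / 2 = (2·8 + 2 + 0 − 18 − 0) / 2 = 0.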